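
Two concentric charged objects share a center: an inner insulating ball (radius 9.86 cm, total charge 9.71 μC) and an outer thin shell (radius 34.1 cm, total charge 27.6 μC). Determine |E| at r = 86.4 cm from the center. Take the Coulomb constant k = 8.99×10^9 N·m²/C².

4.49×10^5 V/m

Use a concentric Gaussian sphere at r = 86.4 cm (r > 34.1 cm, enclosing both).
Q_enc = (9.71 μC) + (27.6 μC) = 3.731×10^-5 C.
By Gauss's law, ∮E·dA = E·4πr² = Q_enc/ε₀.
E = k|Q_enc|/r² = (8.99×10^9)(3.731×10^-5)/(0.864)² = 4.49×10^5 N/C.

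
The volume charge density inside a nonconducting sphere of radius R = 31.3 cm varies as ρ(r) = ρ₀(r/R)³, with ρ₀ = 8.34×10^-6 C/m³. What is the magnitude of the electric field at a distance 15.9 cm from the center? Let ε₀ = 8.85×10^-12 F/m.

|E| ≈ 3.27e3 N/C

Take a concentric spherical Gaussian surface of radius r = 15.9 cm (r < R).
Q_enc = ∫₀^r ρ(r')·4πr'² dr' = (4πρ₀/R³) ∫₀^r r'^5 dr' = 4πρ₀ r^6/(6·R³) = 9.204×10^-9 C.
Applying ∮E·dA = Q_enc/ε₀ with Φ = E(4πr²):
E = |Q_enc|/(4πε₀r²) = (9.204×10^-9)/(4π·8.85×10^-12·(0.159)²) = 3.27×10^3 N/C.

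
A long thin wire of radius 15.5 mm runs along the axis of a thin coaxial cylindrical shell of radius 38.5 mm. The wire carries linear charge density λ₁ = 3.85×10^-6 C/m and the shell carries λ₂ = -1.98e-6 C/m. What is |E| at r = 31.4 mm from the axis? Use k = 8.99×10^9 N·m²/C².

Coaxial Gaussian cylinder, radius r = 31.4 mm, length L (between the conductors, 15.5 mm < r < 38.5 mm).
Only the inner wire is enclosed; the outer shell contributes nothing inside itself. λ_enc = λ₁ = 3.85×10^-6 C/m.
Applying ∮E·dA = Q_enc/ε₀ with the end caps contributing no flux:
E = 2k|λ_enc|/r = 2(8.99×10^9)(3.85×10^-6)/(0.0314) = 2.20e6 N/C.

|E| ≈ 2.20e6 V/m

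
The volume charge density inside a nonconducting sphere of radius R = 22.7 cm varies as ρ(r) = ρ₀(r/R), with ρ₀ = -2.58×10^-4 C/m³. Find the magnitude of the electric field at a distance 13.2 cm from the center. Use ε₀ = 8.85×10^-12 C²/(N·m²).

Take a concentric spherical Gaussian surface of radius r = 13.2 cm (r < R).
Q_enc = ∫₀^r ρ(r')·4πr'² dr' = (4πρ₀/R) ∫₀^r r'^3 dr' = 4πρ₀ r^4/(4·R) = -1.084e-6 C.
Since E is radial and uniform over the Gaussian sphere, Φ = E·4πr² = Q_enc/ε₀.
E = |Q_enc|/(4πε₀r²) = (1.084×10^-6)/(4π·8.85×10^-12·(0.132)²) = 5.59e5 N/C.

E ≈ 5.59e5 N/C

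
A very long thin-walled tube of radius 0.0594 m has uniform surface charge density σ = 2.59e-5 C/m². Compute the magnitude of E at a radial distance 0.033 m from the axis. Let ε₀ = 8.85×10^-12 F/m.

Take a coaxial cylindrical Gaussian surface of radius r = 0.033 m and length L (r < 0.0594 m, inside the shell).
No charge is enclosed, so Gauss's law gives E·2πrL = 0 ⇒ E = 0.

E = 0 (no enclosed charge)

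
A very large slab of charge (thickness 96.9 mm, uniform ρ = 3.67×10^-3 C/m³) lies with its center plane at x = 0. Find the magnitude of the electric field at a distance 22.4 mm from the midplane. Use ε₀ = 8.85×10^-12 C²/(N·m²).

|E| = 9.29×10^6 V/m

By symmetry E is perpendicular to the slab. A Gaussian pillbox from −22.4 mm to +22.4 mm (face area A) lies entirely within the slab.
Q_enc = ρ·(2x)·A and flux = 2EA, so 2EA = 2ρxA/ε₀ ⇒ E = |ρ|x/ε₀.
E = (3.67×10^-3)(0.0224)/(8.85×10^-12) = 9.29×10^6 N/C.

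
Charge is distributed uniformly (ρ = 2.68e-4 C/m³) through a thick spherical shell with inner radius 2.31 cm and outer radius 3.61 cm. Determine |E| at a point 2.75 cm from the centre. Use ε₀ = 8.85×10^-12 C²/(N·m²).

By spherical symmetry E is radial; choose a Gaussian sphere of radius r = 2.75 cm (within the shell material, 2.31 cm < r < 3.61 cm).
Enclosed charge is the volume from a to r: Q_enc = (4π/3)ρ(r³ − a³) = 9.509×10^-9 C.
Since E is radial and uniform over the Gaussian sphere, Φ = E·4πr² = Q_enc/ε₀.
E = |Q_enc|/(4πε₀r²) = (9.509×10^-9)/(4π·8.85×10^-12·(0.0275)²) = 1.13×10^5 N/C.

E = 1.13e5 N/C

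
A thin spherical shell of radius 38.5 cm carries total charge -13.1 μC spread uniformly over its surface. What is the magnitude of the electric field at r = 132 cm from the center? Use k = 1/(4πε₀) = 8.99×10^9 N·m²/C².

|E| = 6.76×10^4 N/C

By spherical symmetry E is radial; choose a Gaussian sphere of radius r = 132 cm (r > 38.5 cm).
The entire shell is enclosed: Q_enc = -1.31×10^-5 C.
Gauss's law: E·4πr² = Q_enc/ε₀.
E = k|Q_enc|/r² = (8.99×10^9)(1.31e-5)/(1.32)² = 6.76×10^4 N/C.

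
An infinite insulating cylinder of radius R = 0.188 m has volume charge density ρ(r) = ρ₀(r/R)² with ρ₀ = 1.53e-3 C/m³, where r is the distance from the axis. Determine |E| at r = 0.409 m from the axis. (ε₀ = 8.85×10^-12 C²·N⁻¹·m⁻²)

Take a coaxial cylindrical Gaussian surface of radius r = 0.409 m and length L (r > R, full charge per length enclosed).
λ_enc = 2π ∫₀^R ρ₀(r'/R)^2 r' dr' = 2πρ₀R²/4 = 8.494×10^-5 C/m.
Gauss's law: E·2πrL = λ_enc L/ε₀.
E = |λ_enc|/(2πε₀r) = (8.494×10^-5)/(2π·8.85×10^-12·0.409) = 3.73×10^6 N/C.

|E| ≈ 3.73×10^6 N/C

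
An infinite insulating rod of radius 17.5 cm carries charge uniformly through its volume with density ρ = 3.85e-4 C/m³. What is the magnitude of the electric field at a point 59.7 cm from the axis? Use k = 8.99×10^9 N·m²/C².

Coaxial Gaussian cylinder, radius r = 59.7 cm, length L (r > 17.5 cm, full cross-section enclosed).
λ_enc = ρ·πR² = (3.85×10^-4)π(0.175)² = 3.704×10^-5 C/m.
Since E is radial and uniform over the curved surface, Φ = E·2πrL = Q_enc/ε₀ = λ_enc L/ε₀.
E = 2k|λ_enc|/r = 2(8.99×10^9)(3.704e-5)/(0.597) = 1.12×10^6 N/C.

E = 1.12×10^6 N/C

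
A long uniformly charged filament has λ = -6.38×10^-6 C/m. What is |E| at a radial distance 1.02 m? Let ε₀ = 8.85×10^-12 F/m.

|E| = 1.12×10^5 N/C

By cylindrical symmetry E is radial; use a coaxial Gaussian cylinder of radius 1.02 m and length L.
Q_enc = λL, so λ_enc = -6.38e-6 C/m.
By Gauss's law (flux through the curved wall only), E·2πrL = λ_enc L/ε₀.
E = |λ_enc|/(2πε₀r) = (6.38×10^-6)/(2π·8.85×10^-12·1.02) = 1.12×10^5 N/C.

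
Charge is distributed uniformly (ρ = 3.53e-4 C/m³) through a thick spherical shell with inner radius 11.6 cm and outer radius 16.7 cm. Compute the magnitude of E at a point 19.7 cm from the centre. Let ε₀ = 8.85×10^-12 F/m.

|E| ≈ 1.06×10^6 N/C

Symmetry ⇒ E = E(r) r̂. Gaussian sphere of radius r = 19.7 cm (r > 16.7 cm, enclosing the whole shell).
Q_enc = ρ·(4π/3)(b³ − a³) = (3.53×10^-4)·(4π/3)·((0.167)³ − (0.116)³) = 4.579e-6 C.
Applying ∮E·dA = Q_enc/ε₀ with Φ = E(4πr²):
E = |Q_enc|/(4πε₀r²) = (4.579e-6)/(4π·8.85×10^-12·(0.197)²) = 1.06e6 N/C.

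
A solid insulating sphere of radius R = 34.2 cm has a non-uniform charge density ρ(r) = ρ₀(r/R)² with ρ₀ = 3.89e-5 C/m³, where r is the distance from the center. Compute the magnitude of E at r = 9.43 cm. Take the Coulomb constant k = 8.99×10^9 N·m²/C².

Use a concentric Gaussian sphere at r = 9.43 cm (r < R).
Integrate the density: Q_enc = 4π ∫₀^r ρ₀(r'/R)^2 r'² dr' = 4πρ₀ r^5/(5·R²) = 6.233×10^-9 C.
Applying ∮E·dA = Q_enc/ε₀ with Φ = E(4πr²):
E = k|Q_enc|/r² = (8.99×10^9)(6.233×10^-9)/(0.0943)² = 6.30×10^3 N/C.

E ≈ 6.30×10^3 V/m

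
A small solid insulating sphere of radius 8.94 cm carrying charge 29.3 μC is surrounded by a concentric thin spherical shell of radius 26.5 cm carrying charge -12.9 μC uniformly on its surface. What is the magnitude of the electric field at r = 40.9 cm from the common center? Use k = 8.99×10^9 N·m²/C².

By spherical symmetry E is radial; choose a Gaussian sphere of radius r = 40.9 cm (r > 26.5 cm, enclosing both).
Q_enc = (29.3 μC) + (-12.9 μC) = 1.64e-5 C.
By Gauss's law, ∮E·dA = E·4πr² = Q_enc/ε₀.
E = k|Q_enc|/r² = (8.99×10^9)(1.64e-5)/(0.409)² = 8.81e5 N/C.

|E| ≈ 8.81×10^5 N/C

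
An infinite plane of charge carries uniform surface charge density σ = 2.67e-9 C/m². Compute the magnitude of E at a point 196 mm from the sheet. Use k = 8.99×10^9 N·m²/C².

By planar symmetry E is perpendicular to the sheet and uniform; use a Gaussian pillbox with flat faces of area A on each side of the sheet.
Flux Φ = 2EA and Q_enc = σA, so 2EA = σA/ε₀ ⇒ E = |σ|/(2ε₀), independent of distance.
E = 2πk|σ| = 2π(8.99×10^9)(2.67×10^-9) = 151 N/C.

151 N/C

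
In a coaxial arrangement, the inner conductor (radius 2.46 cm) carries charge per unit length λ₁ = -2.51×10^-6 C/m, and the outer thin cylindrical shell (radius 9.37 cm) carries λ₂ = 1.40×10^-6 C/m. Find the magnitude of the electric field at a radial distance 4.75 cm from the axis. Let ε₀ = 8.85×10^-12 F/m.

E ≈ 9.50×10^5 N/C

Choose a coaxial cylinder of radius r = 4.75 cm (arbitrary length L) as the Gaussian surface (between the conductors, 2.46 cm < r < 9.37 cm).
The shell at 9.37 cm lies outside the Gaussian surface, so λ_enc = λ₁ = -2.51e-6 C/m.
By Gauss's law (flux through the curved wall only), E·2πrL = λ_enc L/ε₀.
E = |λ_enc|/(2πε₀r) = (2.51×10^-6)/(2π·8.85×10^-12·0.0475) = 9.50×10^5 N/C.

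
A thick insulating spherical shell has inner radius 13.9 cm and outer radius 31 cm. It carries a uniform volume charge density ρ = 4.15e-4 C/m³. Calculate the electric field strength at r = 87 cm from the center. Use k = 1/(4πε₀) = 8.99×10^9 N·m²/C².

Use a concentric Gaussian sphere at r = 87 cm (r > 31 cm, enclosing the whole shell).
Q_enc = ρ·(4π/3)(b³ − a³) = (4.15e-4)·(4π/3)·((0.31)³ − (0.139)³) = 4.712×10^-5 C.
Since E is radial and uniform over the Gaussian sphere, Φ = E·4πr² = Q_enc/ε₀.
E = k|Q_enc|/r² = (8.99×10^9)(4.712×10^-5)/(0.87)² = 5.60e5 N/C.

E ≈ 5.60×10^5 N/C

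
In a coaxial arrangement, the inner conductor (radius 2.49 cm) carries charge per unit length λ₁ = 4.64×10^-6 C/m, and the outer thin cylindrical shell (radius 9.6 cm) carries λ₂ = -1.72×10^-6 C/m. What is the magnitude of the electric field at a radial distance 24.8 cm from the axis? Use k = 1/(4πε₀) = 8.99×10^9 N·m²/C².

E = 2.12e5 V/m

Take a coaxial cylindrical Gaussian surface of radius r = 24.8 cm and length L (r > 9.6 cm, enclosing both).
λ_enc = λ₁ + λ₂ = (4.64e-6) + (-1.72×10^-6) = 2.92e-6 C/m.
Applying ∮E·dA = Q_enc/ε₀ with the end caps contributing no flux:
E = 2k|λ_enc|/r = 2(8.99×10^9)(2.92×10^-6)/(0.248) = 2.12e5 N/C.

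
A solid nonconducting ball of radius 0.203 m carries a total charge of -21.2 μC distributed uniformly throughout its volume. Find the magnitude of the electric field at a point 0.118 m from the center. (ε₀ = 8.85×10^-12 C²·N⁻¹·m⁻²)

E ≈ 2.69×10^6 V/m

Take a concentric spherical Gaussian surface of radius r = 0.118 m (r < R).
Only the charge within r is enclosed: Q_enc = Q·(r/R)³ = (-21.2 μC)·(0.118 m/0.203 m)³ = -4.164×10^-6 C.
Applying ∮E·dA = Q_enc/ε₀ with Φ = E(4πr²):
E = |Q_enc|/(4πε₀r²) = (4.164×10^-6)/(4π·8.85×10^-12·(0.118)²) = 2.69×10^6 N/C.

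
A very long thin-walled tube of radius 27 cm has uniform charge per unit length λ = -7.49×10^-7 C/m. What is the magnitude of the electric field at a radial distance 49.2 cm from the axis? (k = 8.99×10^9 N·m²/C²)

|E| = 2.74×10^4 N/C

Choose a coaxial cylinder of radius r = 49.2 cm (arbitrary length L) as the Gaussian surface (r > 27 cm).
The full line charge is enclosed: λ_enc = -7.49×10^-7 C/m.
By Gauss's law (flux through the curved wall only), E·2πrL = λ_enc L/ε₀.
E = 2k|λ_enc|/r = 2(8.99×10^9)(7.49e-7)/(0.492) = 2.74e4 N/C.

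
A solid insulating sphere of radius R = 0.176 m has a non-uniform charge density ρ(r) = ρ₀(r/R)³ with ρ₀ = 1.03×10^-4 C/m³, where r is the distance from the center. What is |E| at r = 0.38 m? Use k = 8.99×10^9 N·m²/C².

Take a concentric spherical Gaussian surface of radius r = 0.38 m (r > R, all charge enclosed).
Q_enc = 4π ∫₀^R ρ₀(r'/R)^3 r'² dr' = 4πρ₀R³/6 = 1.176e-6 C.
Gauss's law: E·4πr² = Q_enc/ε₀.
E = k|Q_enc|/r² = (8.99×10^9)(1.176×10^-6)/(0.38)² = 7.32×10^4 N/C.

|E| ≈ 7.32×10^4 V/m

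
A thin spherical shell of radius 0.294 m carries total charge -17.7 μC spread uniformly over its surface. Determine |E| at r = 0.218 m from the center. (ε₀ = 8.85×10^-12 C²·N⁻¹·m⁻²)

|E| = 0 N/C

By spherical symmetry E is radial; choose a Gaussian sphere of radius r = 0.218 m (inside the shell, r < 0.294 m).
No charge lies within this surface, so Q_enc = 0 and Gauss's law gives E·4πr² = 0 ⇒ E = 0.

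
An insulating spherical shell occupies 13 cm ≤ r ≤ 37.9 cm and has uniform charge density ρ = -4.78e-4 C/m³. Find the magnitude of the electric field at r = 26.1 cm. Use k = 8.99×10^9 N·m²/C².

E = 4.12×10^6 N/C

Use a concentric Gaussian sphere at r = 26.1 cm (within the shell material, 13 cm < r < 37.9 cm).
Enclosed charge is the volume from a to r: Q_enc = (4π/3)ρ(r³ − a³) = -3.12e-5 C.
Gauss's law: E·4πr² = Q_enc/ε₀.
E = k|Q_enc|/r² = (8.99×10^9)(3.12×10^-5)/(0.261)² = 4.12e6 N/C.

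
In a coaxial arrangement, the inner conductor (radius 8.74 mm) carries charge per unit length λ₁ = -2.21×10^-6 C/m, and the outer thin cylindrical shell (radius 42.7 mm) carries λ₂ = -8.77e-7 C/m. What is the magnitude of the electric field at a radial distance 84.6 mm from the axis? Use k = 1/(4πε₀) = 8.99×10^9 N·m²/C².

|E| = 6.56e5 V/m

Take a coaxial cylindrical Gaussian surface of radius r = 84.6 mm and length L (r > 42.7 mm, enclosing both).
λ_enc = λ₁ + λ₂ = (-2.21e-6) + (-8.77×10^-7) = -3.087×10^-6 C/m.
Applying ∮E·dA = Q_enc/ε₀ with the end caps contributing no flux:
E = 2k|λ_enc|/r = 2(8.99×10^9)(3.087e-6)/(0.0846) = 6.56×10^5 N/C.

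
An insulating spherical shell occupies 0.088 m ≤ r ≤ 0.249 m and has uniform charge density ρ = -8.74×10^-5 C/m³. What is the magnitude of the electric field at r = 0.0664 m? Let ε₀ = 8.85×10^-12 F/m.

Take a concentric spherical Gaussian surface of radius r = 0.0664 m (r < 0.088 m, inside the empty cavity).
Q_enc = 0 (all charge lies at larger r); Gauss's law gives E = 0.

E = 0 (no enclosed charge)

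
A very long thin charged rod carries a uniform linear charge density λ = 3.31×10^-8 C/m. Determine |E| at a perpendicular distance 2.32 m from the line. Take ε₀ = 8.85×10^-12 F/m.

|E| = 257 N/C

Coaxial Gaussian cylinder, radius r = 2.32 m, length L.
Q_enc = λL, so λ_enc = 3.31e-8 C/m.
Since E is radial and uniform over the curved surface, Φ = E·2πrL = Q_enc/ε₀ = λ_enc L/ε₀.
E = |λ_enc|/(2πε₀r) = (3.31×10^-8)/(2π·8.85×10^-12·2.32) = 257 N/C.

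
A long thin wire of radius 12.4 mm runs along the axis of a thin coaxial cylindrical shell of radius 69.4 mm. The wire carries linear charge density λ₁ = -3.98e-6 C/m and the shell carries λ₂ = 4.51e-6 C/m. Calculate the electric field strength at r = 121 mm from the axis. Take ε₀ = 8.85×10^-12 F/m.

7.88e4 N/C

Coaxial Gaussian cylinder, radius r = 121 mm, length L (r > 69.4 mm, enclosing both).
λ_enc = λ₁ + λ₂ = (-3.98e-6) + (4.51×10^-6) = 5.30×10^-7 C/m.
Applying ∮E·dA = Q_enc/ε₀ with the end caps contributing no flux:
E = |λ_enc|/(2πε₀r) = (5.30×10^-7)/(2π·8.85×10^-12·0.121) = 7.88×10^4 N/C.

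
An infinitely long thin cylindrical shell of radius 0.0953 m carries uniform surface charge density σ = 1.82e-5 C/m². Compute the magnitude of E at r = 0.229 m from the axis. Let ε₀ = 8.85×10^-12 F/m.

By cylindrical symmetry E is radial; use a coaxial Gaussian cylinder of radius 0.229 m and length L (r > 0.0953 m).
The whole shell is enclosed: λ_enc = σ·2πR = (1.82×10^-5)·2π·(0.0953) = 1.09×10^-5 C/m.
Applying ∮E·dA = Q_enc/ε₀ with the end caps contributing no flux:
E = |λ_enc|/(2πε₀r) = (1.09×10^-5)/(2π·8.85×10^-12·0.229) = 8.56×10^5 N/C.

E = 8.56×10^5 N/C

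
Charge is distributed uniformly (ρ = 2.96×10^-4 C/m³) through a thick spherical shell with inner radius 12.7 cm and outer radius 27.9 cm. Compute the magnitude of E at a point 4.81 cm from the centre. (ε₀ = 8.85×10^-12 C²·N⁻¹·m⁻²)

E = 0

Use a concentric Gaussian sphere at r = 4.81 cm (r < 12.7 cm, inside the empty cavity).
Q_enc = 0 (all charge lies at larger r); Gauss's law gives E = 0.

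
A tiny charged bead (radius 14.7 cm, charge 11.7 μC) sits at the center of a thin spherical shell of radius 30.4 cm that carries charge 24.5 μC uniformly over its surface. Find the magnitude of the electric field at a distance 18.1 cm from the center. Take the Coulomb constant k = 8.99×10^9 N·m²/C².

Take a concentric spherical Gaussian surface of radius r = 18.1 cm (between the bodies, 14.7 cm < r < 30.4 cm).
Only the inner charge is enclosed; the outer shell contributes nothing inside itself. Q_enc = 11.7 μC = 1.17e-5 C.
Applying ∮E·dA = Q_enc/ε₀ with Φ = E(4πr²):
E = k|Q_enc|/r² = (8.99×10^9)(1.17×10^-5)/(0.181)² = 3.21e6 N/C.

3.21×10^6 N/C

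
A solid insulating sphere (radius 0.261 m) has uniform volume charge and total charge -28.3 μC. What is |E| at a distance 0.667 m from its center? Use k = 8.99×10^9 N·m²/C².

|E| ≈ 5.72×10^5 N/C

Take a concentric spherical Gaussian surface of radius r = 0.667 m (r > R, so the entire charge is enclosed).
Q_enc = -28.3 μC = -2.83e-5 C.
Applying ∮E·dA = Q_enc/ε₀ with Φ = E(4πr²):
E = k|Q_enc|/r² = (8.99×10^9)(2.83×10^-5)/(0.667)² = 5.72e5 N/C.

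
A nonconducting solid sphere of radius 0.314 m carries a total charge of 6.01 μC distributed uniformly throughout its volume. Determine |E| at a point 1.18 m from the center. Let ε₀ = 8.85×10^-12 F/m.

Use a concentric Gaussian sphere at r = 1.18 m (r > R, so the entire charge is enclosed).
Q_enc = 6.01 μC = 6.01×10^-6 C.
Gauss's law: E·4πr² = Q_enc/ε₀.
E = |Q_enc|/(4πε₀r²) = (6.01e-6)/(4π·8.85×10^-12·(1.18)²) = 3.88e4 N/C.

|E| = 3.88e4 N/C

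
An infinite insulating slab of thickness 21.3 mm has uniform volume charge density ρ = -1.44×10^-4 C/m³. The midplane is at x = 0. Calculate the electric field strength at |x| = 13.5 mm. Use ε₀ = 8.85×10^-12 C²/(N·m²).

The point |x| = 13.5 mm lies outside the slab (half-thickness 0.01065 m). A symmetric pillbox spanning the full slab encloses Q_enc = ρ·d·A.
Flux = 2EA ⇒ E = |ρ|d/(2ε₀), independent of distance outside.
E = (1.44×10^-4)(0.0213)/(2·8.85×10^-12) = 1.73×10^5 N/C.

|E| ≈ 1.73×10^5 N/C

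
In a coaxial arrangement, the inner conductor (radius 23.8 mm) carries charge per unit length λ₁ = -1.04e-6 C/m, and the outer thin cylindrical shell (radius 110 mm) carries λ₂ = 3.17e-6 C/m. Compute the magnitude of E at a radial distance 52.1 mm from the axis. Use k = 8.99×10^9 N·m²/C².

3.59×10^5 N/C

Take a coaxial cylindrical Gaussian surface of radius r = 52.1 mm and length L (between the conductors, 23.8 mm < r < 110 mm).
The shell at 110 mm lies outside the Gaussian surface, so λ_enc = λ₁ = -1.04×10^-6 C/m.
Applying ∮E·dA = Q_enc/ε₀ with the end caps contributing no flux:
E = 2k|λ_enc|/r = 2(8.99×10^9)(1.04×10^-6)/(0.0521) = 3.59×10^5 N/C.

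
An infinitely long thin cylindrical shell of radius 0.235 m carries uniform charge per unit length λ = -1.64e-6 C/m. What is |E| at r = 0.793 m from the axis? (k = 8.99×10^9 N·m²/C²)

E ≈ 3.72×10^4 N/C

Coaxial Gaussian cylinder, radius r = 0.793 m, length L (r > 0.235 m).
The full line charge is enclosed: λ_enc = -1.64×10^-6 C/m.
Applying ∮E·dA = Q_enc/ε₀ with the end caps contributing no flux:
E = 2k|λ_enc|/r = 2(8.99×10^9)(1.64e-6)/(0.793) = 3.72e4 N/C.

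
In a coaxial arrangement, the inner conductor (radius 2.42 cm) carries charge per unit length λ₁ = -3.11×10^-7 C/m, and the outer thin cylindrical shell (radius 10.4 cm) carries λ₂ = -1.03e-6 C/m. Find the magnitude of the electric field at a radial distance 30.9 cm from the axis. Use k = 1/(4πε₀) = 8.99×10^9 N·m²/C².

7.80×10^4 V/m

Coaxial Gaussian cylinder, radius r = 30.9 cm, length L (r > 10.4 cm, enclosing both).
λ_enc = λ₁ + λ₂ = (-3.11e-7) + (-1.03e-6) = -1.341×10^-6 C/m.
Gauss's law: E·2πrL = λ_enc L/ε₀.
E = 2k|λ_enc|/r = 2(8.99×10^9)(1.341×10^-6)/(0.309) = 7.80e4 N/C.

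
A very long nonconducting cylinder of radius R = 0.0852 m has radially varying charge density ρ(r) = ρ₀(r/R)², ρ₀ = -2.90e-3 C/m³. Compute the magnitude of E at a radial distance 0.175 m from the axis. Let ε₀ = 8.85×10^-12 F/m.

By cylindrical symmetry E is radial; use a coaxial Gaussian cylinder of radius 0.175 m and length L (r > R, full charge per length enclosed).
λ_enc = 2π ∫₀^R ρ₀(r'/R)^2 r' dr' = 2πρ₀R²/4 = -3.307×10^-5 C/m.
By Gauss's law (flux through the curved wall only), E·2πrL = λ_enc L/ε₀.
E = |λ_enc|/(2πε₀r) = (3.307×10^-5)/(2π·8.85×10^-12·0.175) = 3.40×10^6 N/C.

3.40e6 N/C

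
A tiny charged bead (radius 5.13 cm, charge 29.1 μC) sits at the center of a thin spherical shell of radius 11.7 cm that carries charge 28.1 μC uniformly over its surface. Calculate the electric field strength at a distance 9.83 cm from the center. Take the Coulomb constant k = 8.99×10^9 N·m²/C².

Symmetry ⇒ E = E(r) r̂. Gaussian sphere of radius r = 9.83 cm (between the bodies, 5.13 cm < r < 11.7 cm).
Only the inner charge is enclosed; the outer shell contributes nothing inside itself. Q_enc = 29.1 μC = 2.91×10^-5 C.
By Gauss's law, ∮E·dA = E·4πr² = Q_enc/ε₀.
E = k|Q_enc|/r² = (8.99×10^9)(2.91×10^-5)/(0.0983)² = 2.71e7 N/C.

E = 2.71×10^7 N/C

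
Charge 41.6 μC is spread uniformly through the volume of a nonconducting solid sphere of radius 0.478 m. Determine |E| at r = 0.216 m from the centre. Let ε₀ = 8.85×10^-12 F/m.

By spherical symmetry E is radial; choose a Gaussian sphere of radius r = 0.216 m (r < R).
Only the charge within r is enclosed: Q_enc = Q·(r/R)³ = (41.6 μC)·(0.216 m/0.478 m)³ = 3.839×10^-6 C.
Since E is radial and uniform over the Gaussian sphere, Φ = E·4πr² = Q_enc/ε₀.
E = |Q_enc|/(4πε₀r²) = (3.839e-6)/(4π·8.85×10^-12·(0.216)²) = 7.40×10^5 N/C.

E = 7.40e5 N/C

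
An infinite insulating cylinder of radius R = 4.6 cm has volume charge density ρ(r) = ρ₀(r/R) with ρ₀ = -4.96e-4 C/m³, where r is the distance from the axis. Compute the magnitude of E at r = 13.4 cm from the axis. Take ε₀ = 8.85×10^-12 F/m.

E = 2.95e5 N/C

Choose a coaxial cylinder of radius r = 13.4 cm (arbitrary length L) as the Gaussian surface (r > R, full charge per length enclosed).
λ_enc = 2π ∫₀^R ρ₀(r'/R)^1 r' dr' = 2πρ₀R²/3 = -2.198e-6 C/m.
Applying ∮E·dA = Q_enc/ε₀ with the end caps contributing no flux:
E = |λ_enc|/(2πε₀r) = (2.198e-6)/(2π·8.85×10^-12·0.134) = 2.95×10^5 N/C.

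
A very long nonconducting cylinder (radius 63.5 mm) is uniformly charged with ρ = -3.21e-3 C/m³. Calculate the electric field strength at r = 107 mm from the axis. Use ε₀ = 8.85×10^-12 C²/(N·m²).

By cylindrical symmetry E is radial; use a coaxial Gaussian cylinder of radius 107 mm and length L (r > 63.5 mm, full cross-section enclosed).
λ_enc = ρ·πR² = (-3.21e-3)π(0.0635)² = -4.066e-5 C/m.
Gauss's law: E·2πrL = λ_enc L/ε₀.
E = |λ_enc|/(2πε₀r) = (4.066×10^-5)/(2π·8.85×10^-12·0.107) = 6.83×10^6 N/C.

|E| = 6.83×10^6 N/C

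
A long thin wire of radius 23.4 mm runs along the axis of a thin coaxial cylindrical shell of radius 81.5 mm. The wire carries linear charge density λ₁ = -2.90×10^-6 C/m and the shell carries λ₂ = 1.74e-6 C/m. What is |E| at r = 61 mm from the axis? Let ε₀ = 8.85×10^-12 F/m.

E = 8.55×10^5 V/m

Coaxial Gaussian cylinder, radius r = 61 mm, length L (between the conductors, 23.4 mm < r < 81.5 mm).
Only the inner wire is enclosed; the outer shell contributes nothing inside itself. λ_enc = λ₁ = -2.90×10^-6 C/m.
Gauss's law: E·2πrL = λ_enc L/ε₀.
E = |λ_enc|/(2πε₀r) = (2.90×10^-6)/(2π·8.85×10^-12·0.061) = 8.55e5 N/C.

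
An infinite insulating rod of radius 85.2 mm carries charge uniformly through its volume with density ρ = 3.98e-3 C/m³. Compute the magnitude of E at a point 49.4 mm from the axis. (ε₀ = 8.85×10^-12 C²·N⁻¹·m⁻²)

By cylindrical symmetry E is radial; use a coaxial Gaussian cylinder of radius 49.4 mm and length L (r < R).
Charge inside radius r per length L is ρ·πr²·L, so λ_enc = ρπr² = 3.051×10^-5 C/m.
Applying ∮E·dA = Q_enc/ε₀ with the end caps contributing no flux:
E = |λ_enc|/(2πε₀r) = (3.051×10^-5)/(2π·8.85×10^-12·0.0494) = 1.11e7 N/C.

1.11e7 V/m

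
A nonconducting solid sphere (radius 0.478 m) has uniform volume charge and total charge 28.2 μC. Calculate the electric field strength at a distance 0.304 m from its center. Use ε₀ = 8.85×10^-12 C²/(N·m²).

E = 7.06e5 N/C

Take a concentric spherical Gaussian surface of radius r = 0.304 m (r < R).
Only the charge within r is enclosed: Q_enc = Q·(r/R)³ = (28.2 μC)·(0.304 m/0.478 m)³ = 7.254×10^-6 C.
By Gauss's law, ∮E·dA = E·4πr² = Q_enc/ε₀.
E = |Q_enc|/(4πε₀r²) = (7.254e-6)/(4π·8.85×10^-12·(0.304)²) = 7.06e5 N/C.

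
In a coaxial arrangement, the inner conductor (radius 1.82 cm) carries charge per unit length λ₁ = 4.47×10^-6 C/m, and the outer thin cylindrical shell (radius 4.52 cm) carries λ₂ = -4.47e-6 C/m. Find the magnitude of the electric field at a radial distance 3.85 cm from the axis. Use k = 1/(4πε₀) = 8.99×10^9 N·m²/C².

E = 2.09×10^6 N/C

By cylindrical symmetry E is radial; use a coaxial Gaussian cylinder of radius 3.85 cm and length L (between the conductors, 1.82 cm < r < 4.52 cm).
The shell at 4.52 cm lies outside the Gaussian surface, so λ_enc = λ₁ = 4.47e-6 C/m.
Since E is radial and uniform over the curved surface, Φ = E·2πrL = Q_enc/ε₀ = λ_enc L/ε₀.
E = 2k|λ_enc|/r = 2(8.99×10^9)(4.47×10^-6)/(0.0385) = 2.09e6 N/C.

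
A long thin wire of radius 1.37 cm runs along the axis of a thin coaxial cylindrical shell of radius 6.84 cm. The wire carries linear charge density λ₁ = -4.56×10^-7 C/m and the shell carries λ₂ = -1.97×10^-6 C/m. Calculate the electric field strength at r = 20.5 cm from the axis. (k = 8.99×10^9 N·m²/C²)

E = 2.13e5 N/C

Coaxial Gaussian cylinder, radius r = 20.5 cm, length L (r > 6.84 cm, enclosing both).
λ_enc = λ₁ + λ₂ = (-4.56e-7) + (-1.97e-6) = -2.426e-6 C/m.
Applying ∮E·dA = Q_enc/ε₀ with the end caps contributing no flux:
E = 2k|λ_enc|/r = 2(8.99×10^9)(2.426e-6)/(0.205) = 2.13×10^5 N/C.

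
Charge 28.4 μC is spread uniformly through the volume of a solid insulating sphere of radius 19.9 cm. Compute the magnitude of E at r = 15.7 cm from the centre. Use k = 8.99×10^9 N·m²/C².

Take a concentric spherical Gaussian surface of radius r = 15.7 cm (r < R).
Only the charge within r is enclosed: Q_enc = Q·(r/R)³ = (28.4 μC)·(15.7 cm/19.9 cm)³ = 1.395×10^-5 C.
Gauss's law: E·4πr² = Q_enc/ε₀.
E = k|Q_enc|/r² = (8.99×10^9)(1.395e-5)/(0.157)² = 5.09e6 N/C.

|E| = 5.09×10^6 N/C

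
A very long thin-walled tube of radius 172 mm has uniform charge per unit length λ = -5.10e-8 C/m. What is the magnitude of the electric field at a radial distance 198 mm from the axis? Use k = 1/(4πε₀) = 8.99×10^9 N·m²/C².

Choose a coaxial cylinder of radius r = 198 mm (arbitrary length L) as the Gaussian surface (r > 172 mm).
The full line charge is enclosed: λ_enc = -5.10×10^-8 C/m.
Applying ∮E·dA = Q_enc/ε₀ with the end caps contributing no flux:
E = 2k|λ_enc|/r = 2(8.99×10^9)(5.10e-8)/(0.198) = 4.63×10^3 N/C.

|E| ≈ 4.63×10^3 N/C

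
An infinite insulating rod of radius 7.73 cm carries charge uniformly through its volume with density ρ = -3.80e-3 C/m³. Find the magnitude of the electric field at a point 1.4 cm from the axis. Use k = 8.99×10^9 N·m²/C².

|E| = 3.01×10^6 N/C

Take a coaxial cylindrical Gaussian surface of radius r = 1.4 cm and length L (r < R).
Charge inside radius r per length L is ρ·πr²·L, so λ_enc = ρπr² = -2.34×10^-6 C/m.
Gauss's law: E·2πrL = λ_enc L/ε₀.
E = 2k|λ_enc|/r = 2(8.99×10^9)(2.34×10^-6)/(0.014) = 3.01e6 N/C.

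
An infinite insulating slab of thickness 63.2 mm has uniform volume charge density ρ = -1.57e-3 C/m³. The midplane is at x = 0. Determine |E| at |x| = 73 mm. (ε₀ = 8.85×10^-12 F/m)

The point |x| = 73 mm lies outside the slab (half-thickness 0.0316 m). A symmetric pillbox spanning the full slab encloses Q_enc = ρ·d·A.
Flux = 2EA ⇒ E = |ρ|d/(2ε₀), independent of distance outside.
E = (1.57×10^-3)(0.0632)/(2·8.85×10^-12) = 5.61×10^6 N/C.

E = 5.61×10^6 N/C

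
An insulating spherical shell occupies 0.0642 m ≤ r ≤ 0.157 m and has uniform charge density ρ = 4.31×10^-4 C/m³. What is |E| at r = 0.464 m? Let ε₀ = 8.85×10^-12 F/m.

By spherical symmetry E is radial; choose a Gaussian sphere of radius r = 0.464 m (r > 0.157 m, enclosing the whole shell).
Q_enc = ρ·(4π/3)(b³ − a³) = (4.31×10^-4)·(4π/3)·((0.157)³ − (0.0642)³) = 6.509×10^-6 C.
Gauss's law: E·4πr² = Q_enc/ε₀.
E = |Q_enc|/(4πε₀r²) = (6.509×10^-6)/(4π·8.85×10^-12·(0.464)²) = 2.72×10^5 N/C.

E = 2.72×10^5 N/C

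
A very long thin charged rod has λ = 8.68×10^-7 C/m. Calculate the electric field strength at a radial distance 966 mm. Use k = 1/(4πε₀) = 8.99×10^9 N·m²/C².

|E| ≈ 1.62×10^4 N/C

Take a coaxial cylindrical Gaussian surface of radius r = 966 mm and length L.
Q_enc = λL, so λ_enc = 8.68e-7 C/m.
By Gauss's law (flux through the curved wall only), E·2πrL = λ_enc L/ε₀.
E = 2k|λ_enc|/r = 2(8.99×10^9)(8.68×10^-7)/(0.966) = 1.62×10^4 N/C.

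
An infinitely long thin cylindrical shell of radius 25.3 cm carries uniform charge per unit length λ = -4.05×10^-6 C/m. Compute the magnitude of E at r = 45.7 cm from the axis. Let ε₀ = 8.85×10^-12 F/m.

|E| = 1.59e5 N/C

By cylindrical symmetry E is radial; use a coaxial Gaussian cylinder of radius 45.7 cm and length L (r > 25.3 cm).
The full line charge is enclosed: λ_enc = -4.05e-6 C/m.
Since E is radial and uniform over the curved surface, Φ = E·2πrL = Q_enc/ε₀ = λ_enc L/ε₀.
E = |λ_enc|/(2πε₀r) = (4.05×10^-6)/(2π·8.85×10^-12·0.457) = 1.59×10^5 N/C.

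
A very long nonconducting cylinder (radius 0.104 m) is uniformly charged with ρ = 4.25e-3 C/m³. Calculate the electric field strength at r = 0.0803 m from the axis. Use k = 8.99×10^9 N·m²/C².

Choose a coaxial cylinder of radius r = 0.0803 m (arbitrary length L) as the Gaussian surface (r < R).
Charge inside radius r per length L is ρ·πr²·L, so λ_enc = ρπr² = 8.609×10^-5 C/m.
Applying ∮E·dA = Q_enc/ε₀ with the end caps contributing no flux:
E = 2k|λ_enc|/r = 2(8.99×10^9)(8.609×10^-5)/(0.0803) = 1.93e7 N/C.

E ≈ 1.93e7 V/m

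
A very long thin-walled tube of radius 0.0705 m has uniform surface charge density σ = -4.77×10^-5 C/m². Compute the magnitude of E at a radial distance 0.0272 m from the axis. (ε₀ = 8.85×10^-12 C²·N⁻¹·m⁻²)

E = 0

By cylindrical symmetry E is radial; use a coaxial Gaussian cylinder of radius 0.0272 m and length L (r < 0.0705 m, inside the shell).
No charge is enclosed, so Gauss's law gives E·2πrL = 0 ⇒ E = 0.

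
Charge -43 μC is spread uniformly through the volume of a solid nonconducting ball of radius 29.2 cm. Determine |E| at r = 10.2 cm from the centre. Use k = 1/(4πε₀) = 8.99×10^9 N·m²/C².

Use a concentric Gaussian sphere at r = 10.2 cm (r < R).
Only the charge within r is enclosed: Q_enc = Q·(r/R)³ = (-43 μC)·(10.2 cm/29.2 cm)³ = -1.833×10^-6 C.
By Gauss's law, ∮E·dA = E·4πr² = Q_enc/ε₀.
E = k|Q_enc|/r² = (8.99×10^9)(1.833×10^-6)/(0.102)² = 1.58e6 N/C.

|E| = 1.58e6 N/C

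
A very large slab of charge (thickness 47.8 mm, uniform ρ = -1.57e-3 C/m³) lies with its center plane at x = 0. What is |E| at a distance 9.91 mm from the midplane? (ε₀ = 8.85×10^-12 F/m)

1.76e6 N/C

By symmetry E is perpendicular to the slab. A Gaussian pillbox from −9.91 mm to +9.91 mm (face area A) lies entirely within the slab.
Q_enc = ρ·(2x)·A and flux = 2EA, so 2EA = 2ρxA/ε₀ ⇒ E = |ρ|x/ε₀.
E = (1.57e-3)(0.00991)/(8.85×10^-12) = 1.76×10^6 N/C.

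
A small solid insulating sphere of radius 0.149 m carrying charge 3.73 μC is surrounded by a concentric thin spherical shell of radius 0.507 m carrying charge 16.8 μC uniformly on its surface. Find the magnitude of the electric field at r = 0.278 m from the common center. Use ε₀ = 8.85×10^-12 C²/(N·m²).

4.34×10^5 V/m

Take a concentric spherical Gaussian surface of radius r = 0.278 m (between the bodies, 0.149 m < r < 0.507 m).
The shell at 0.507 m lies outside the Gaussian surface, so Q_enc = 3.73 μC = 3.73×10^-6 C.
Since E is radial and uniform over the Gaussian sphere, Φ = E·4πr² = Q_enc/ε₀.
E = |Q_enc|/(4πε₀r²) = (3.73×10^-6)/(4π·8.85×10^-12·(0.278)²) = 4.34e5 N/C.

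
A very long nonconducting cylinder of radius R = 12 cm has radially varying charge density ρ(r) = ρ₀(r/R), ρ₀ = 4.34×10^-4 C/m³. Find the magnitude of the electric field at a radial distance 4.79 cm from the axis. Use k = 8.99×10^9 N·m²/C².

Take a coaxial cylindrical Gaussian surface of radius r = 4.79 cm and length L (r < R).
Integrating ρ over the cross-section to radius r: λ_enc = (2πρ₀/R) ∫₀^r r'^2 dr' = 2πρ₀ r^3/(3·R) = 8.325×10^-7 C/m.
By Gauss's law (flux through the curved wall only), E·2πrL = λ_enc L/ε₀.
E = 2k|λ_enc|/r = 2(8.99×10^9)(8.325e-7)/(0.0479) = 3.12e5 N/C.

E ≈ 3.12×10^5 V/m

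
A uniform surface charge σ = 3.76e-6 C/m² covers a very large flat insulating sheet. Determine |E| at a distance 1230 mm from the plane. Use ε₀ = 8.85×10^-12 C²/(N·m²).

E = 2.12e5 N/C

By planar symmetry E is perpendicular to the sheet and uniform; use a Gaussian pillbox with flat faces of area A on each side of the sheet.
Only the two end caps contribute flux: Φ = 2EA. With Q_enc = σA, Gauss's law gives E = |σ|/(2ε₀).
E = |σ|/(2ε₀) = (3.76×10^-6)/(2·8.85×10^-12) = 2.12e5 N/C.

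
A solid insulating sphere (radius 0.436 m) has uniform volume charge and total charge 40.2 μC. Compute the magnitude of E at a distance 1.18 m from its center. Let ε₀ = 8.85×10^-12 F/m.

2.60e5 N/C

Symmetry ⇒ E = E(r) r̂. Gaussian sphere of radius r = 1.18 m (r > R, so the entire charge is enclosed).
Q_enc = 40.2 μC = 4.02×10^-5 C.
Since E is radial and uniform over the Gaussian sphere, Φ = E·4πr² = Q_enc/ε₀.
E = |Q_enc|/(4πε₀r²) = (4.02×10^-5)/(4π·8.85×10^-12·(1.18)²) = 2.60×10^5 N/C.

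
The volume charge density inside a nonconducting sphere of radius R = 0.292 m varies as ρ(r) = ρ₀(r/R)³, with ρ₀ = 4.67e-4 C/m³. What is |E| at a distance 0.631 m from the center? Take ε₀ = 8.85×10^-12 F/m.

5.50e5 N/C

Take a concentric spherical Gaussian surface of radius r = 0.631 m (r > R, all charge enclosed).
Q_enc = 4π ∫₀^R ρ₀(r'/R)^3 r'² dr' = 4πρ₀R³/6 = 2.435×10^-5 C.
Gauss's law: E·4πr² = Q_enc/ε₀.
E = |Q_enc|/(4πε₀r²) = (2.435×10^-5)/(4π·8.85×10^-12·(0.631)²) = 5.50e5 N/C.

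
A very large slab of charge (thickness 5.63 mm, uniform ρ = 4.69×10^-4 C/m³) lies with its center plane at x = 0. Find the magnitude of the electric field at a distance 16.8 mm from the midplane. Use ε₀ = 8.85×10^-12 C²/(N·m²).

|E| = 1.49×10^5 N/C

The point |x| = 16.8 mm lies outside the slab (half-thickness 0.002815 m). A symmetric pillbox spanning the full slab encloses Q_enc = ρ·d·A.
Flux = 2EA ⇒ E = |ρ|d/(2ε₀), independent of distance outside.
E = (4.69×10^-4)(0.00563)/(2·8.85×10^-12) = 1.49×10^5 N/C.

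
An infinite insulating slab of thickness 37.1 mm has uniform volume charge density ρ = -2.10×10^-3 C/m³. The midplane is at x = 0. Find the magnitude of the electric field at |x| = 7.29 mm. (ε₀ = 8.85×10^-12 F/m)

By symmetry E is perpendicular to the slab. A Gaussian pillbox from −7.29 mm to +7.29 mm (face area A) lies entirely within the slab.
Q_enc = ρ·(2x)·A and flux = 2EA, so 2EA = 2ρxA/ε₀ ⇒ E = |ρ|x/ε₀.
E = (2.10×10^-3)(0.00729)/(8.85×10^-12) = 1.73×10^6 N/C.

E = 1.73×10^6 N/C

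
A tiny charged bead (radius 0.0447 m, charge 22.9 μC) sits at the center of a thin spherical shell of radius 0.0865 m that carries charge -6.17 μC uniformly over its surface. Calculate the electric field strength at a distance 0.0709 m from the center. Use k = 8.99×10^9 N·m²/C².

4.10×10^7 V/m

Take a concentric spherical Gaussian surface of radius r = 0.0709 m (between the bodies, 0.0447 m < r < 0.0865 m).
Only the inner charge is enclosed; the outer shell contributes nothing inside itself. Q_enc = 22.9 μC = 2.29×10^-5 C.
Applying ∮E·dA = Q_enc/ε₀ with Φ = E(4πr²):
E = k|Q_enc|/r² = (8.99×10^9)(2.29×10^-5)/(0.0709)² = 4.10×10^7 N/C.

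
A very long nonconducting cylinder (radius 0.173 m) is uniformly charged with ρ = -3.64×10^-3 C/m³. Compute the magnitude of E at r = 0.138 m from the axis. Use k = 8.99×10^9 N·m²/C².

Choose a coaxial cylinder of radius r = 0.138 m (arbitrary length L) as the Gaussian surface (r < R).
Charge inside radius r per length L is ρ·πr²·L, so λ_enc = ρπr² = -2.178×10^-4 C/m.
Since E is radial and uniform over the curved surface, Φ = E·2πrL = Q_enc/ε₀ = λ_enc L/ε₀.
E = 2k|λ_enc|/r = 2(8.99×10^9)(2.178×10^-4)/(0.138) = 2.84×10^7 N/C.

E ≈ 2.84e7 N/C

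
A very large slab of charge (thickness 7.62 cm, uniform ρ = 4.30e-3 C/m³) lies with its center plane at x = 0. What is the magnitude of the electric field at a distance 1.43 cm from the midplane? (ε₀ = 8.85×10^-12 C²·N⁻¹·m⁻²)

By symmetry E is perpendicular to the slab. A Gaussian pillbox from −1.43 cm to +1.43 cm (face area A) lies entirely within the slab.
Q_enc = ρ·(2x)·A and flux = 2EA, so 2EA = 2ρxA/ε₀ ⇒ E = |ρ|x/ε₀.
E = (4.30e-3)(0.0143)/(8.85×10^-12) = 6.95×10^6 N/C.

6.95×10^6 N/C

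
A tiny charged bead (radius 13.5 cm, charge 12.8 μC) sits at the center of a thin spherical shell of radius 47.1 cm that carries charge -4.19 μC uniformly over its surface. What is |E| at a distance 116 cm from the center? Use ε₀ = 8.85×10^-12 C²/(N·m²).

By spherical symmetry E is radial; choose a Gaussian sphere of radius r = 116 cm (r > 47.1 cm, enclosing both).
Q_enc = (12.8 μC) + (-4.19 μC) = 8.61e-6 C.
Since E is radial and uniform over the Gaussian sphere, Φ = E·4πr² = Q_enc/ε₀.
E = |Q_enc|/(4πε₀r²) = (8.61×10^-6)/(4π·8.85×10^-12·(1.16)²) = 5.75×10^4 N/C.

E = 5.75×10^4 V/m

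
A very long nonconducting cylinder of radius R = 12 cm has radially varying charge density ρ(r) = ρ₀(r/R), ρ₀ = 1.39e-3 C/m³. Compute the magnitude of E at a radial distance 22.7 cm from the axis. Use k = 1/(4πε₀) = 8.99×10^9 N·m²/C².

By cylindrical symmetry E is radial; use a coaxial Gaussian cylinder of radius 22.7 cm and length L (r > R, full charge per length enclosed).
λ_enc = 2π ∫₀^R ρ₀(r'/R)^1 r' dr' = 2πρ₀R²/3 = 4.192×10^-5 C/m.
By Gauss's law (flux through the curved wall only), E·2πrL = λ_enc L/ε₀.
E = 2k|λ_enc|/r = 2(8.99×10^9)(4.192×10^-5)/(0.227) = 3.32×10^6 N/C.

3.32×10^6 N/C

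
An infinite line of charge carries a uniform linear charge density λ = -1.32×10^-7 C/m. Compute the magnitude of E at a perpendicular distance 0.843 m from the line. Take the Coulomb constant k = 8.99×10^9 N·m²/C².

Coaxial Gaussian cylinder, radius r = 0.843 m, length L.
Q_enc = λL, so λ_enc = -1.32×10^-7 C/m.
By Gauss's law (flux through the curved wall only), E·2πrL = λ_enc L/ε₀.
E = 2k|λ_enc|/r = 2(8.99×10^9)(1.32e-7)/(0.843) = 2.82e3 N/C.

E = 2.82e3 N/C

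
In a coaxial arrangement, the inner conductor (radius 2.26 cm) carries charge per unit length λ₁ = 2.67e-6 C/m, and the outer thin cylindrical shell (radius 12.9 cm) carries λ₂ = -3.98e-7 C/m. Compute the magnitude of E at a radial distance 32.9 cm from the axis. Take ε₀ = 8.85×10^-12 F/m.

Take a coaxial cylindrical Gaussian surface of radius r = 32.9 cm and length L (r > 12.9 cm, enclosing both).
λ_enc = λ₁ + λ₂ = (2.67e-6) + (-3.98×10^-7) = 2.272e-6 C/m.
Since E is radial and uniform over the curved surface, Φ = E·2πrL = Q_enc/ε₀ = λ_enc L/ε₀.
E = |λ_enc|/(2πε₀r) = (2.272e-6)/(2π·8.85×10^-12·0.329) = 1.24e5 N/C.

|E| ≈ 1.24e5 N/C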